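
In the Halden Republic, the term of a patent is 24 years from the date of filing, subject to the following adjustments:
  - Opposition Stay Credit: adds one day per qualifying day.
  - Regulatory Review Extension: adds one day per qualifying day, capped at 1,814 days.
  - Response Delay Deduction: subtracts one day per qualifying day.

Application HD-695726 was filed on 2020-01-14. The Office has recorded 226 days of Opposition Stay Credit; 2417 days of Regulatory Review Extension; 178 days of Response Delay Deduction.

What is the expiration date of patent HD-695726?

Base term: filing date + 24 years → 14 January 2044.
Opposition Stay Credit: +226 days → 27 August 2044.
Regulatory Review Extension: 2417 days claimed exceeds the 1814-day cap, so +1814 days → 15 August 2049.
Response Delay Deduction: −178 days → 18 February 2049.

2049-02-18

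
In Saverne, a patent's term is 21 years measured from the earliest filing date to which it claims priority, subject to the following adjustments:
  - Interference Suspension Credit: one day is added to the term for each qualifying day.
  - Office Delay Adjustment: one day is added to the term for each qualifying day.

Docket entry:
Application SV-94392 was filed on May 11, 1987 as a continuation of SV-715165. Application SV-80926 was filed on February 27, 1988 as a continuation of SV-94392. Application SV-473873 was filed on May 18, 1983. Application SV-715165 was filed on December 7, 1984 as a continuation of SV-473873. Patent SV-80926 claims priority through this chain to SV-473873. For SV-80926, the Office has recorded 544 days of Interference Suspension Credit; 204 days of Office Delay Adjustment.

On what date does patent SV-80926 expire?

Earliest priority filing: 18 May 1983.
Base term: 18 May 1983 + 21 years → 18 May 2004.
Interference Suspension Credit: +544 days → 13 November 2005.
Office Delay Adjustment: +204 days → 5 June 2006.

2006-06-05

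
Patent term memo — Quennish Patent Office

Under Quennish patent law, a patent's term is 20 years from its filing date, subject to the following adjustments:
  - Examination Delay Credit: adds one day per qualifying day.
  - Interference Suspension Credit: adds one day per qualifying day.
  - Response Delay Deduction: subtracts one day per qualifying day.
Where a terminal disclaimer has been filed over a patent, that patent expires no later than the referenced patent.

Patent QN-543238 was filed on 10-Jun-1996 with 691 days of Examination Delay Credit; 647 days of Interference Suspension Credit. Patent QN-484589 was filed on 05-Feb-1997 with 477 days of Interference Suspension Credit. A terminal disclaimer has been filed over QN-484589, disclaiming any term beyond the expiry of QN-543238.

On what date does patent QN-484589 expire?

Natural term of QN-484589:
  Base: filing + 20 years → 5 February 2017.
  Interference Suspension Credit: +477 days → 28 May 2018.
Expiry of referenced patent QN-543238:
  Base: filing + 20 years → 10 June 2016.
  Examination Delay Credit: +691 days → 2 May 2018.
  Interference Suspension Credit: +647 days → 8 February 2020.
Terminal disclaimer: QN-484589 expires on the earlier of 28 May 2018 and 8 February 2020.

May 28, 2018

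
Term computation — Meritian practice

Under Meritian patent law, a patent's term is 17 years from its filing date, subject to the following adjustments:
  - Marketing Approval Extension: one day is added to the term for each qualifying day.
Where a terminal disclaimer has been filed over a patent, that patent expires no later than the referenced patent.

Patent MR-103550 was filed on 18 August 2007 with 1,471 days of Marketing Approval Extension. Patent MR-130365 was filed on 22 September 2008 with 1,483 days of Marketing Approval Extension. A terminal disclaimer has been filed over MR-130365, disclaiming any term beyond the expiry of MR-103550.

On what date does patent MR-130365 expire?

Natural term of MR-130365:
  Base: filing + 17 years → 22 September 2025.
  Marketing Approval Extension: +1483 days → 14 October 2029.
Expiry of referenced patent MR-103550:
  Base: filing + 17 years → 18 August 2024.
  Marketing Approval Extension: +1471 days → 28 August 2028.
Terminal disclaimer: MR-130365 expires on the earlier of 14 October 2029 and 28 August 2028.

August 28, 2028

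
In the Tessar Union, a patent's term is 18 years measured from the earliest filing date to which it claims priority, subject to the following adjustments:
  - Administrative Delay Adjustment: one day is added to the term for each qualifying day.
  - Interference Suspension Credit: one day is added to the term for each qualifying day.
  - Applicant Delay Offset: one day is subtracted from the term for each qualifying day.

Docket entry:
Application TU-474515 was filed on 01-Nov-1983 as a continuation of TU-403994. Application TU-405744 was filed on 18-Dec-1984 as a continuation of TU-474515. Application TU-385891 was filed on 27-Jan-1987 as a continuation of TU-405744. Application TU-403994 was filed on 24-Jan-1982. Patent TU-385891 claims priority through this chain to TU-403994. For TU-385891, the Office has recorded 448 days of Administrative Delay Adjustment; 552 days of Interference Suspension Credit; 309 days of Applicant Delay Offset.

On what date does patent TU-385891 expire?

Earliest priority filing: 24 January 1982.
Base term: 24 January 1982 + 18 years → 24 January 2000.
Administrative Delay Adjustment: +448 days → 16 April 2001.
Interference Suspension Credit: +552 days → 20 October 2002.
Applicant Delay Offset: −309 days → 15 December 2001.

2001-12-15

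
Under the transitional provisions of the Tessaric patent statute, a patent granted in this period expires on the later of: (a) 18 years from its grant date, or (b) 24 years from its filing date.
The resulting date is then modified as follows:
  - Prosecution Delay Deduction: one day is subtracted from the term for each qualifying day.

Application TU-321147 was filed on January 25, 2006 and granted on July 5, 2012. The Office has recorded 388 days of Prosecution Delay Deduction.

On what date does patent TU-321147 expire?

(a) grant + 18 years → 5 July 2030.
(b) filing + 24 years → 25 January 2030.
Later of the two: 5 July 2030.
Prosecution Delay Deduction: −388 days → 12 June 2029.

June 12, 2029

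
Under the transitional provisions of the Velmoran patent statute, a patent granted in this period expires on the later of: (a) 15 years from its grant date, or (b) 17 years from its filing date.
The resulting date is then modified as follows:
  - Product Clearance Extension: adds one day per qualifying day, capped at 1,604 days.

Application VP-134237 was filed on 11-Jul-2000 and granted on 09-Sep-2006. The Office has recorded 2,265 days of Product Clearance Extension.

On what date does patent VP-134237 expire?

(a) grant + 15 years → 9 September 2021.
(b) filing + 17 years → 11 July 2017.
Later of the two: 9 September 2021.
Product Clearance Extension: 2265 days claimed exceeds the 1604-day cap, so +1604 days → 30 January 2026.

January 30, 2026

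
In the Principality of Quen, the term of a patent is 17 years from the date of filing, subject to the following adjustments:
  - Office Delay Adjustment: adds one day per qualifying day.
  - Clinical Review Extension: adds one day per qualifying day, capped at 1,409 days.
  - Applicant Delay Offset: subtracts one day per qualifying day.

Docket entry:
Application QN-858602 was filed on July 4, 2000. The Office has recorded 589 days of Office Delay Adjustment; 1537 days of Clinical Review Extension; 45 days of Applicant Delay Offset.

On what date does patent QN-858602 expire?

November 8, 2022

Base term: filing date + 17 years → 4 July 2017.
Office Delay Adjustment: +589 days → 13 February 2019.
Clinical Review Extension: 1537 days claimed exceeds the 1409-day cap, so +1409 days → 23 December 2022.
Applicant Delay Offset: −45 days → 8 November 2022.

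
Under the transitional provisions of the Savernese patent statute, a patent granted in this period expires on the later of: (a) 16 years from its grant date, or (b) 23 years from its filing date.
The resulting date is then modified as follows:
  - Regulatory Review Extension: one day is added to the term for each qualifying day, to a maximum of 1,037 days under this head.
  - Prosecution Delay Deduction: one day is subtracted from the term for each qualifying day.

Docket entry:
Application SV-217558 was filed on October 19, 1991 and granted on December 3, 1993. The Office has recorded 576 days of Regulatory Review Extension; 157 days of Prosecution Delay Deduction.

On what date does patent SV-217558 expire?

2015-12-12

(a) grant + 16 years → 3 December 2009.
(b) filing + 23 years → 19 October 2014.
Later of the two: 19 October 2014.
Regulatory Review Extension: 576 days (within the 1037-day cap) → +576 days → 17 May 2016.
Prosecution Delay Deduction: −157 days → 12 December 2015.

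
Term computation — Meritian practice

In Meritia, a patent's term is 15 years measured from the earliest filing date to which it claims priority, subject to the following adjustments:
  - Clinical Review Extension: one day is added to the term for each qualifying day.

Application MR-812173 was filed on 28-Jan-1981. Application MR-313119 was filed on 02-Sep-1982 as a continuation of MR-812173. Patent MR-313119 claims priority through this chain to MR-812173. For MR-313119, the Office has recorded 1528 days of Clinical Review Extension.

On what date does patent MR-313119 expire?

Earliest priority filing: 28 January 1981.
Base term: 28 January 1981 + 15 years → 28 January 1996.
Clinical Review Extension: +1528 days → 4 April 2000.

2000-04-04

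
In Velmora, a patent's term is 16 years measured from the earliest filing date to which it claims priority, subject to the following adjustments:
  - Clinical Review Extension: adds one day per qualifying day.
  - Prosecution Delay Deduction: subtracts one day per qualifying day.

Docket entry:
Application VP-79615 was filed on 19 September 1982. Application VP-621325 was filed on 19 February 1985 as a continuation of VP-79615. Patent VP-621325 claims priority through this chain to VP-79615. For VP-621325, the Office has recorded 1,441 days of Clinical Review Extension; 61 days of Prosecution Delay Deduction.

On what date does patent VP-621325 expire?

2002-06-30

Earliest priority filing: 19 September 1982.
Base term: 19 September 1982 + 16 years → 19 September 1998.
Clinical Review Extension: +1441 days → 30 August 2002.
Prosecution Delay Deduction: −61 days → 30 June 2002.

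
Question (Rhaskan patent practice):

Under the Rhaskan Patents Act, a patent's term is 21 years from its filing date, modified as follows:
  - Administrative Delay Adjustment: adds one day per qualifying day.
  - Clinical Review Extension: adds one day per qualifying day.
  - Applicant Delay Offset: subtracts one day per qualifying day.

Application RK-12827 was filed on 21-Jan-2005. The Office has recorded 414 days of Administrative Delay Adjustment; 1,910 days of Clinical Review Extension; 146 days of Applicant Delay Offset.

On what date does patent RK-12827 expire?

January 8, 2032

Base term: filing date + 21 years → 21 January 2026.
Administrative Delay Adjustment: +414 days → 11 March 2027.
Clinical Review Extension: +1910 days → 2 June 2032.
Applicant Delay Offset: −146 days → 8 January 2032.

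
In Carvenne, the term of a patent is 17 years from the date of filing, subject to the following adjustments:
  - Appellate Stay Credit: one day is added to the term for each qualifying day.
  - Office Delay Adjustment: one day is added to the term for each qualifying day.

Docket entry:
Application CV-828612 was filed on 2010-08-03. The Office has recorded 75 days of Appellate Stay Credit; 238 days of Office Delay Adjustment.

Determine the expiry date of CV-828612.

Base term: filing date + 17 years → 3 August 2027.
Appellate Stay Credit: +75 days → 17 October 2027.
Office Delay Adjustment: +238 days → 11 June 2028.

2028-06-11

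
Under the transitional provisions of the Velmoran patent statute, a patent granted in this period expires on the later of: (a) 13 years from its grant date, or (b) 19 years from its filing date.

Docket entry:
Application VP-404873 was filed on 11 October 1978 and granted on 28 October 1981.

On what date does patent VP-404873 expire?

1997-10-11

(a) grant + 13 years → 28 October 1994.
(b) filing + 19 years → 11 October 1997.
Later of the two: 11 October 1997.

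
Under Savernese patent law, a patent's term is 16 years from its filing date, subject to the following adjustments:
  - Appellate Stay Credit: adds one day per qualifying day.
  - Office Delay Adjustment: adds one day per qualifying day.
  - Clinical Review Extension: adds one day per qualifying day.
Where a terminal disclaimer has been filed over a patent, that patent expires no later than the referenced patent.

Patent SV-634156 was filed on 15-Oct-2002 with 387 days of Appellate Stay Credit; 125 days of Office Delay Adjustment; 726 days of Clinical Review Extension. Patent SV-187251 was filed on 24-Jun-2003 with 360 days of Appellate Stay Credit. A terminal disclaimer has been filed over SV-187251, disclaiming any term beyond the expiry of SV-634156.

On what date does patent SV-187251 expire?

Natural term of SV-187251:
  Base: filing + 16 years → 24 June 2019.
  Appellate Stay Credit: +360 days → 18 June 2020.
Expiry of referenced patent SV-634156:
  Base: filing + 16 years → 15 October 2018.
  Appellate Stay Credit: +387 days → 6 November 2019.
  Office Delay Adjustment: +125 days → 10 March 2020.
  Clinical Review Extension: +726 days → 6 March 2022.
Terminal disclaimer: SV-187251 expires on the earlier of 18 June 2020 and 6 March 2022.

2020-06-18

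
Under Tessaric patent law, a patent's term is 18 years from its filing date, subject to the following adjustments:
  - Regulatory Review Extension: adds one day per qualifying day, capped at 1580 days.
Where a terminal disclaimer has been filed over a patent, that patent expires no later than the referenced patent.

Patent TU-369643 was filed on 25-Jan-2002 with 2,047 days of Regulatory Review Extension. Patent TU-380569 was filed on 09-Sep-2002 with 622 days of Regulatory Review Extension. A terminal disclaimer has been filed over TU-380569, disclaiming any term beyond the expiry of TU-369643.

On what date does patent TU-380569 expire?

2022-05-24

Natural term of TU-380569:
  Base: filing + 18 years → 9 September 2020.
  Regulatory Review Extension: 622 days (within the 1580-day cap) → +622 days → 24 May 2022.
Expiry of referenced patent TU-369643:
  Base: filing + 18 years → 25 January 2020.
  Regulatory Review Extension: 2047 days claimed exceeds the 1580-day cap, so +1580 days → 23 May 2024.
Terminal disclaimer: TU-380569 expires on the earlier of 24 May 2022 and 23 May 2024.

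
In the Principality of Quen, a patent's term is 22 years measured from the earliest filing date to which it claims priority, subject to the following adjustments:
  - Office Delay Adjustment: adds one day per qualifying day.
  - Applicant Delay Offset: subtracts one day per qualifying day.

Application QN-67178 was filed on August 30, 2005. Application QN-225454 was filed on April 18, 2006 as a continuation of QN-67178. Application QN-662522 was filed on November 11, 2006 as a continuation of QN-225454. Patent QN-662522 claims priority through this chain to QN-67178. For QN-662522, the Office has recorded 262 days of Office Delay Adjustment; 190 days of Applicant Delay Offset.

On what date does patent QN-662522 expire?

November 10, 2027

Earliest priority filing: 30 August 2005.
Base term: 30 August 2005 + 22 years → 30 August 2027.
Office Delay Adjustment: +262 days → 18 May 2028.
Applicant Delay Offset: −190 days → 10 November 2027.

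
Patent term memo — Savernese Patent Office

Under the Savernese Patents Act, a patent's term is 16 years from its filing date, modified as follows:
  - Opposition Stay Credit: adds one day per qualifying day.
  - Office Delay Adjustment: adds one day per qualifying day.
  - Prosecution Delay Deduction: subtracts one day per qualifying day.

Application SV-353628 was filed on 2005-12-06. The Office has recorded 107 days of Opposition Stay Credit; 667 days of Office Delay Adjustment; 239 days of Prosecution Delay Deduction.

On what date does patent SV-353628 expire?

Base term: filing date + 16 years → 6 December 2021.
Opposition Stay Credit: +107 days → 23 March 2022.
Office Delay Adjustment: +667 days → 19 January 2024.
Prosecution Delay Deduction: −239 days → 25 May 2023.

2023-05-25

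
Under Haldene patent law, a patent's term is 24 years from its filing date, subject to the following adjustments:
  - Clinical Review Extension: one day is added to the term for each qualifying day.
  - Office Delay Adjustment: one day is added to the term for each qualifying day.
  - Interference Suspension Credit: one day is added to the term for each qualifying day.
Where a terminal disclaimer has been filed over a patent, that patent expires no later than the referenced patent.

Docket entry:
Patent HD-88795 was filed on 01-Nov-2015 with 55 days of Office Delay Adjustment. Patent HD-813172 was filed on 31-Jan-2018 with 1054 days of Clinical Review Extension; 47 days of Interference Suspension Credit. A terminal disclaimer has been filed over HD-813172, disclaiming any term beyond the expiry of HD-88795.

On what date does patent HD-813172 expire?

Natural term of HD-813172:
  Base: filing + 24 years → 31 January 2042.
  Clinical Review Extension: +1054 days → 20 December 2044.
  Interference Suspension Credit: +47 days → 5 February 2045.
Expiry of referenced patent HD-88795:
  Base: filing + 24 years → 1 November 2039.
  Office Delay Adjustment: +55 days → 26 December 2039.
Terminal disclaimer: HD-813172 expires on the earlier of 5 February 2045 and 26 December 2039.

December 26, 2039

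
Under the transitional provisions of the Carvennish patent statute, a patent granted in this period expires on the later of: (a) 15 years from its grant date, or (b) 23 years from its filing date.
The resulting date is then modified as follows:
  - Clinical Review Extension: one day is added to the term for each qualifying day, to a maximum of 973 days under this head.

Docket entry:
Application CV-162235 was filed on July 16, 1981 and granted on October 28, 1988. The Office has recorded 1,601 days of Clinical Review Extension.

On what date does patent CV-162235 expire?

(a) grant + 15 years → 28 October 2003.
(b) filing + 23 years → 16 July 2004.
Later of the two: 16 July 2004.
Clinical Review Extension: 1601 days claimed exceeds the 973-day cap, so +973 days → 16 March 2007.

2007-03-16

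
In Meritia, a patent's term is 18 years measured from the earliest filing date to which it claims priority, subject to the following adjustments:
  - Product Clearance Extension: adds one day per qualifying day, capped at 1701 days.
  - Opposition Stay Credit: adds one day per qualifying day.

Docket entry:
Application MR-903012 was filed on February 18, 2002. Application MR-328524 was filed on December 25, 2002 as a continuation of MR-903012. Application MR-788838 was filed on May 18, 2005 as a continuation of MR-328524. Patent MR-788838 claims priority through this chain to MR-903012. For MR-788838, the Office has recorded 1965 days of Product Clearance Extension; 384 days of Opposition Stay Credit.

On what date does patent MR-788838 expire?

Earliest priority filing: 18 February 2002.
Base term: 18 February 2002 + 18 years → 18 February 2020.
Product Clearance Extension: 1965 days claimed exceeds the 1701-day cap, so +1701 days → 15 October 2024.
Opposition Stay Credit: +384 days → 3 November 2025.

2025-11-03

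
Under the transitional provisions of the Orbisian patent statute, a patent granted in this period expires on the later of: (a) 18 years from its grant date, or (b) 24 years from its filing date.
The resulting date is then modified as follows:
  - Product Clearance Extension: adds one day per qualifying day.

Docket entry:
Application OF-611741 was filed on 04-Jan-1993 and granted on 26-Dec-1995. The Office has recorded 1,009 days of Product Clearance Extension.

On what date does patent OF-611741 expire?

October 10, 2019

(a) grant + 18 years → 26 December 2013.
(b) filing + 24 years → 4 January 2017.
Later of the two: 4 January 2017.
Product Clearance Extension: +1009 days → 10 October 2019.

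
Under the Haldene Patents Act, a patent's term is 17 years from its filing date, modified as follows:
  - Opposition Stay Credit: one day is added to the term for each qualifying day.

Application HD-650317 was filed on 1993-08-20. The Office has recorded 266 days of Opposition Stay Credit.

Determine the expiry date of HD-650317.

2011-05-13

Base term: filing date + 17 years → 20 August 2010.
Opposition Stay Credit: +266 days → 13 May 2011.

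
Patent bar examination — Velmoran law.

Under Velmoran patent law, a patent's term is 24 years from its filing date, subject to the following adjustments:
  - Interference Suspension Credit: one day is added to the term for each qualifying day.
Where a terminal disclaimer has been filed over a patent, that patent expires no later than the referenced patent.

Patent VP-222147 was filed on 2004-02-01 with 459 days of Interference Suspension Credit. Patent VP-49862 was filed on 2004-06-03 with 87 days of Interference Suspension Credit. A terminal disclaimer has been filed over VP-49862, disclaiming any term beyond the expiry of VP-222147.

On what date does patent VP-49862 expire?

Natural term of VP-49862:
  Base: filing + 24 years → 3 June 2028.
  Interference Suspension Credit: +87 days → 29 August 2028.
Expiry of referenced patent VP-222147:
  Base: filing + 24 years → 1 February 2028.
  Interference Suspension Credit: +459 days → 5 May 2029.
Terminal disclaimer: VP-49862 expires on the earlier of 29 August 2028 and 5 May 2029.

2028-08-29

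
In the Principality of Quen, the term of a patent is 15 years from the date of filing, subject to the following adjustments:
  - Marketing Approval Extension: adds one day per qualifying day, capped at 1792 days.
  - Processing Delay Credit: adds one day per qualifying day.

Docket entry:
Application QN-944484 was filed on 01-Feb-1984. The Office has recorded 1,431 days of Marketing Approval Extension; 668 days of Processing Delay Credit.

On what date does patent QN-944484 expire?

2004-10-31

Base term: filing date + 15 years → 1 February 1999.
Marketing Approval Extension: 1431 days (within the 1792-day cap) → +1431 days → 2 January 2003.
Processing Delay Credit: +668 days → 31 October 2004.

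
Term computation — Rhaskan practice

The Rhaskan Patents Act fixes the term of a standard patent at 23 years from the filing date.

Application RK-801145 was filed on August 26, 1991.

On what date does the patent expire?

Filing date + 23 years → 26 August 2014.

2014-08-26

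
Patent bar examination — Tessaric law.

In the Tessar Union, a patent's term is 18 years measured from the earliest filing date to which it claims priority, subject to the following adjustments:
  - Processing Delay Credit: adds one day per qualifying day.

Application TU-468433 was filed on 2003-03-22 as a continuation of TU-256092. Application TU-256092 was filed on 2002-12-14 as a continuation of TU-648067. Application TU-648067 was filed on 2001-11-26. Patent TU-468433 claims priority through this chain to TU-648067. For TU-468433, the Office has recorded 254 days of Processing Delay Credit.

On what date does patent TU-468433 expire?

2020-08-06

Earliest priority filing: 26 November 2001.
Base term: 26 November 2001 + 18 years → 26 November 2019.
Processing Delay Credit: +254 days → 6 August 2020.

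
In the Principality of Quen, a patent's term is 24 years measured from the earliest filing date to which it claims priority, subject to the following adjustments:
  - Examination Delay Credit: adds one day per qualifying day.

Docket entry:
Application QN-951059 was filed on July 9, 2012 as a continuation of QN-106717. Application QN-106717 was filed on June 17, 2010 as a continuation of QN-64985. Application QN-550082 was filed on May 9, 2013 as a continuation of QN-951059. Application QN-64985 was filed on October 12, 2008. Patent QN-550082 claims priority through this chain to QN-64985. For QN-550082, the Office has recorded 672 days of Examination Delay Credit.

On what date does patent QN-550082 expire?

Earliest priority filing: 12 October 2008.
Base term: 12 October 2008 + 24 years → 12 October 2032.
Examination Delay Credit: +672 days → 15 August 2034.

2034-08-15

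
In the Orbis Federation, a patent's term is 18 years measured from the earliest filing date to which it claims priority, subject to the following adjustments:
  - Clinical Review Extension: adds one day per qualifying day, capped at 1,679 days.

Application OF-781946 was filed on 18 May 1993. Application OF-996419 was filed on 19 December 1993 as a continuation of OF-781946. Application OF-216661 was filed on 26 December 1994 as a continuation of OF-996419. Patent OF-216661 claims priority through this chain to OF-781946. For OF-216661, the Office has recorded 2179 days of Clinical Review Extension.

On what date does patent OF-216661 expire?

Earliest priority filing: 18 May 1993.
Base term: 18 May 1993 + 18 years → 18 May 2011.
Clinical Review Extension: 2179 days claimed exceeds the 1679-day cap, so +1679 days → 22 December 2015.

2015-12-22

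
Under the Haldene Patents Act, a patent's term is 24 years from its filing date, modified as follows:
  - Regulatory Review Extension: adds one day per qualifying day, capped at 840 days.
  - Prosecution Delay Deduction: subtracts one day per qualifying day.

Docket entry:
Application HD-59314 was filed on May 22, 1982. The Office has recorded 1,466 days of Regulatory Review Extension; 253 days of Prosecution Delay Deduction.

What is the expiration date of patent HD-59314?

Base term: filing date + 24 years → 22 May 2006.
Regulatory Review Extension: 1466 days claimed exceeds the 840-day cap, so +840 days → 8 September 2008.
Prosecution Delay Deduction: −253 days → 30 December 2007.

2007-12-30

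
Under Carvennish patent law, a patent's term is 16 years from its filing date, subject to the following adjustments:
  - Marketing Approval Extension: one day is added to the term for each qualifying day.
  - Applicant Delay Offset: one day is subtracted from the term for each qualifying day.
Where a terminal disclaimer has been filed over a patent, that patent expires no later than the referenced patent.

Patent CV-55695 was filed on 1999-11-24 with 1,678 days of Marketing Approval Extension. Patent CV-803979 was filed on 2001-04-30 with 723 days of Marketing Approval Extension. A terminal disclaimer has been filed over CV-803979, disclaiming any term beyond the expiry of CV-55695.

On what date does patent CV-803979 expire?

April 23, 2019

Natural term of CV-803979:
  Base: filing + 16 years → 30 April 2017.
  Marketing Approval Extension: +723 days → 23 April 2019.
Expiry of referenced patent CV-55695:
  Base: filing + 16 years → 24 November 2015.
  Marketing Approval Extension: +1678 days → 28 June 2020.
Terminal disclaimer: CV-803979 expires on the earlier of 23 April 2019 and 28 June 2020.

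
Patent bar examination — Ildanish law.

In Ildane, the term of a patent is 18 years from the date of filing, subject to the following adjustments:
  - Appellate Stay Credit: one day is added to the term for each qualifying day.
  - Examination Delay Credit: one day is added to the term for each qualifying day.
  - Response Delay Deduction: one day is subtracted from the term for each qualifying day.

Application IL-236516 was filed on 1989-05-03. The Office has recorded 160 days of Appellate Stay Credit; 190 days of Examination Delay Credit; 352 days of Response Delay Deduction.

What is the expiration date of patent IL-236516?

2007-05-01

Base term: filing date + 18 years → 3 May 2007.
Appellate Stay Credit: +160 days → 10 October 2007.
Examination Delay Credit: +190 days → 17 April 2008.
Response Delay Deduction: −352 days → 1 May 2007.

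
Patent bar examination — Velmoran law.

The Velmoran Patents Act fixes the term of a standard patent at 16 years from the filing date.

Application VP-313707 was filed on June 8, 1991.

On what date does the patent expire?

Filing date + 16 years → 8 June 2007.

June 8, 2007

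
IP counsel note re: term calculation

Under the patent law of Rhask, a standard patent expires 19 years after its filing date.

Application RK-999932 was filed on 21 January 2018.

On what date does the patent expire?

2037-01-21

Filing date + 19 years → 21 January 2037.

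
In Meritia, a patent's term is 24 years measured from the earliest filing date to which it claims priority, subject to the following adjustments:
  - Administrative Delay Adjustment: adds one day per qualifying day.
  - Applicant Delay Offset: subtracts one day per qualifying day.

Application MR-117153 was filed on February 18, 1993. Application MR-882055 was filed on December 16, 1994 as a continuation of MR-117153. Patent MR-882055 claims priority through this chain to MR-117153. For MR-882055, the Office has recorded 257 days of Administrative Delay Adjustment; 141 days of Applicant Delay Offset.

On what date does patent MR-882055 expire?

Earliest priority filing: 18 February 1993.
Base term: 18 February 1993 + 24 years → 18 February 2017.
Administrative Delay Adjustment: +257 days → 2 November 2017.
Applicant Delay Offset: −141 days → 14 June 2017.

June 14, 2017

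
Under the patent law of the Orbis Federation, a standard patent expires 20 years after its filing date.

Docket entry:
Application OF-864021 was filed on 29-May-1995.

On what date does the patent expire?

Filing date + 20 years → 29 May 2015.

May 29, 2015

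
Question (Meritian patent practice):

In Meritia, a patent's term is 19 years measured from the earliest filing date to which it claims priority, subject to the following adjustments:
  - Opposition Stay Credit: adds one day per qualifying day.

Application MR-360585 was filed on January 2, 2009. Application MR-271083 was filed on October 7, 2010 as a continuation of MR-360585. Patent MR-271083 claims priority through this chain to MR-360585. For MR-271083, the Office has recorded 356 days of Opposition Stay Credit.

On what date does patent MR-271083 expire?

2028-12-23

Earliest priority filing: 2 January 2009.
Base term: 2 January 2009 + 19 years → 2 January 2028.
Opposition Stay Credit: +356 days → 23 December 2028.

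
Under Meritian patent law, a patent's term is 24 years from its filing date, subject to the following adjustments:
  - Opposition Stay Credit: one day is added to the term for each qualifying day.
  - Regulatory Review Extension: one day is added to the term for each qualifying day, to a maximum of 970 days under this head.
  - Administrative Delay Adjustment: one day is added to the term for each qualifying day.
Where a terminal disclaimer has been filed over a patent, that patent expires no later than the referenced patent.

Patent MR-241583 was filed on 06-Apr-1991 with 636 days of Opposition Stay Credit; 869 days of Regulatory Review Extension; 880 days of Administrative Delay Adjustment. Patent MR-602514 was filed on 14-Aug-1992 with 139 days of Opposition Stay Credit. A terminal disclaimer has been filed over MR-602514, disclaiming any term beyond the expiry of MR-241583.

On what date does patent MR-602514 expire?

Natural term of MR-602514:
  Base: filing + 24 years → 14 August 2016.
  Opposition Stay Credit: +139 days → 31 December 2016.
Expiry of referenced patent MR-241583:
  Base: filing + 24 years → 6 April 2015.
  Opposition Stay Credit: +636 days → 1 January 2017.
  Regulatory Review Extension: 869 days (within the 970-day cap) → +869 days → 20 May 2019.
  Administrative Delay Adjustment: +880 days → 16 October 2021.
Terminal disclaimer: MR-602514 expires on the earlier of 31 December 2016 and 16 October 2021.

2016-12-31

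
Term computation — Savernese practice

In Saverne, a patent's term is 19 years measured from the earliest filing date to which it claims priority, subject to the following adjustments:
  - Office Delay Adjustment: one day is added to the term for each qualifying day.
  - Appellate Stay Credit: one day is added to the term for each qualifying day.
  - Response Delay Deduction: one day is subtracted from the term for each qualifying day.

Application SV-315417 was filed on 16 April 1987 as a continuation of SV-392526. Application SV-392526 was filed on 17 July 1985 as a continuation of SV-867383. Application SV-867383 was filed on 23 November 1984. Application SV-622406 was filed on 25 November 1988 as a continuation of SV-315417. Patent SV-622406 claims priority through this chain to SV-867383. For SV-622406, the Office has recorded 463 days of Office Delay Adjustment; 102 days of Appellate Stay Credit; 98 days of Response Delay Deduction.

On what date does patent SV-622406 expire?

March 4, 2005

Earliest priority filing: 23 November 1984.
Base term: 23 November 1984 + 19 years → 23 November 2003.
Office Delay Adjustment: +463 days → 28 February 2005.
Appellate Stay Credit: +102 days → 10 June 2005.
Response Delay Deduction: −98 days → 4 March 2005.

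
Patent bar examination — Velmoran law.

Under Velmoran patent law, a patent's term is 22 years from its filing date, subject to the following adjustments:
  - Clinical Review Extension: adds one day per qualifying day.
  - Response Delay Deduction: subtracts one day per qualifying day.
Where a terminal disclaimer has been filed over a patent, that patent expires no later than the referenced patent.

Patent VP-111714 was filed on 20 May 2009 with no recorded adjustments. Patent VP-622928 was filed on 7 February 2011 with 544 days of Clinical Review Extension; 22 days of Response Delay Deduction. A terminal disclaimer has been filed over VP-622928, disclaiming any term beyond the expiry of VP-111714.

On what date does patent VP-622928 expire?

Natural term of VP-622928:
  Base: filing + 22 years → 7 February 2033.
  Clinical Review Extension: +544 days → 5 August 2034.
  Response Delay Deduction: −22 days → 14 July 2034.
Expiry of referenced patent VP-111714:
  Base: filing + 22 years → 20 May 2031.
Terminal disclaimer: VP-622928 expires on the earlier of 14 July 2034 and 20 May 2031.

May 20, 2031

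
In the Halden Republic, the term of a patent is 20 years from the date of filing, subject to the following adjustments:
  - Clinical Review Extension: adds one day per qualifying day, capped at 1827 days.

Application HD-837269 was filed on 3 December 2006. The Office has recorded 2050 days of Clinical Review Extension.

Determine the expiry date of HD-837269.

2031-12-04

Base term: filing date + 20 years → 3 December 2026.
Clinical Review Extension: 2050 days claimed exceeds the 1827-day cap, so +1827 days → 4 December 2031.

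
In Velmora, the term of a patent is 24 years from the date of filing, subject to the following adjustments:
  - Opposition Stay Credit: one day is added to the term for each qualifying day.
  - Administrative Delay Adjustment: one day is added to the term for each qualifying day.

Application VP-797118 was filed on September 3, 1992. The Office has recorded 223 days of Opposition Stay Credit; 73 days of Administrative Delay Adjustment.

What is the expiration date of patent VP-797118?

Base term: filing date + 24 years → 3 September 2016.
Opposition Stay Credit: +223 days → 14 April 2017.
Administrative Delay Adjustment: +73 days → 26 June 2017.

2017-06-26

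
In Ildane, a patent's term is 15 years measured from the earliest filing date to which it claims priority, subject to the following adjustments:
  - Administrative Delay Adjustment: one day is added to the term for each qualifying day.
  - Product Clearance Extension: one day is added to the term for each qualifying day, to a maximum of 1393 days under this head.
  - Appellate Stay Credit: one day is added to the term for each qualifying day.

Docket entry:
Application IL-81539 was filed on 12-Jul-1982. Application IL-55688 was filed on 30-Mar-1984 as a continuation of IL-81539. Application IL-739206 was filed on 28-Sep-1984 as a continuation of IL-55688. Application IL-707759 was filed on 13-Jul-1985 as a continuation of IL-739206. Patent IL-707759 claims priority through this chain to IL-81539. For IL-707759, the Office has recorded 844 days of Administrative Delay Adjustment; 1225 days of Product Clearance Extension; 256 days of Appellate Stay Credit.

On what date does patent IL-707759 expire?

Earliest priority filing: 12 July 1982.
Base term: 12 July 1982 + 15 years → 12 July 1997.
Administrative Delay Adjustment: +844 days → 3 November 1999.
Product Clearance Extension: 1225 days (within the 1393-day cap) → +1225 days → 12 March 2003.
Appellate Stay Credit: +256 days → 23 November 2003.

2003-11-23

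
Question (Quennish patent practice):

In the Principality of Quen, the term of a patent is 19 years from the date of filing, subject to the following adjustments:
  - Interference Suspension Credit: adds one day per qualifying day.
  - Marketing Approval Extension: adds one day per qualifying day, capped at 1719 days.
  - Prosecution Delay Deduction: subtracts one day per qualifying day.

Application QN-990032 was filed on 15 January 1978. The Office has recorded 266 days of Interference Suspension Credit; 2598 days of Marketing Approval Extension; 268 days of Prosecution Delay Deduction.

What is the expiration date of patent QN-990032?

Base term: filing date + 19 years → 15 January 1997.
Interference Suspension Credit: +266 days → 8 October 1997.
Marketing Approval Extension: 2598 days claimed exceeds the 1719-day cap, so +1719 days → 23 June 2002.
Prosecution Delay Deduction: −268 days → 28 September 2001.

2001-09-28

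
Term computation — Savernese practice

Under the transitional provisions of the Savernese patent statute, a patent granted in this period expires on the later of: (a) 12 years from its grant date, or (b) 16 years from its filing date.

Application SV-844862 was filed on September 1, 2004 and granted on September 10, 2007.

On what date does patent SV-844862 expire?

(a) grant + 12 years → 10 September 2019.
(b) filing + 16 years → 1 September 2020.
Later of the two: 1 September 2020.

2020-09-01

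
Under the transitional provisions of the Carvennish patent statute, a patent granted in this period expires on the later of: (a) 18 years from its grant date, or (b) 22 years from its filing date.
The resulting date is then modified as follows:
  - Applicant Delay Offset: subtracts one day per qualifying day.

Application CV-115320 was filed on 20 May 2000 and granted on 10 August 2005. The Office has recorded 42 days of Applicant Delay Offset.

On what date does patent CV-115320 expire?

(a) grant + 18 years → 10 August 2023.
(b) filing + 22 years → 20 May 2022.
Later of the two: 10 August 2023.
Applicant Delay Offset: −42 days → 29 June 2023.

2023-06-29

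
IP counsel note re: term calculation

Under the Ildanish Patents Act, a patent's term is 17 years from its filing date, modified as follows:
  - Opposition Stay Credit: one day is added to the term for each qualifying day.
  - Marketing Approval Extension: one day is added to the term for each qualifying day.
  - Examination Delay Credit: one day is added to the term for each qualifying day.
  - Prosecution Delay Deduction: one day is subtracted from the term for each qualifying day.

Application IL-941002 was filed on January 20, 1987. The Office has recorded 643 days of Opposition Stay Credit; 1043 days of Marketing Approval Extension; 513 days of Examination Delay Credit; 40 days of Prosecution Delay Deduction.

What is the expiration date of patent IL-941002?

Base term: filing date + 17 years → 20 January 2004.
Opposition Stay Credit: +643 days → 24 October 2005.
Marketing Approval Extension: +1043 days → 1 September 2008.
Examination Delay Credit: +513 days → 27 January 2010.
Prosecution Delay Deduction: −40 days → 18 December 2009.

2009-12-18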